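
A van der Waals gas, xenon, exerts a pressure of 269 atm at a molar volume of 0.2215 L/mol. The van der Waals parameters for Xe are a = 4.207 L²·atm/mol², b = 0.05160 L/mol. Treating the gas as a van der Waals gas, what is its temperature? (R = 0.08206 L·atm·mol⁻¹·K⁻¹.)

T = (P + a/V_m²)(V_m − b)/R
P + a/V_m² = 269 + 4.207/(0.2215)² = 354.75 atm
V_m − b = 0.2215 − 0.05160 = 0.16990 L/mol
T = (354.75)(0.16990)/0.08206 = 734.5 K

T ≈ 734.5 K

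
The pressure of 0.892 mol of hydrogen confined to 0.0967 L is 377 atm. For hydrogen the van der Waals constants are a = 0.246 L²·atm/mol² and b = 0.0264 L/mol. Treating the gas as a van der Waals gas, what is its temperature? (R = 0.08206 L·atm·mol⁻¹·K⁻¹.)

T ≈ 397.7 K

T = (P + a n²/V²)(V − nb)/(nR)
P + a n²/V² = 377 + (0.246)(0.892)²/(0.0967)² = 397.93 atm
V − nb = 0.0967 − (0.892)(0.0264) = 0.073151 L
T = (397.93)(0.073151)/((0.892)(0.08206)) = 397.7 K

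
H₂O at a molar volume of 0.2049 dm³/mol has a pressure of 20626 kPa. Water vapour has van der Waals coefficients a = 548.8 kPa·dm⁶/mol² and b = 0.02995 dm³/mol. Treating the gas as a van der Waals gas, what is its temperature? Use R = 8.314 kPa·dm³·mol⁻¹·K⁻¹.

T ≈ 709.1 K

T = (P + a/V_m²)(V_m − b)/R
P + a/V_m² = 20626 + 548.8/(0.2049)² = 33698 kPa
V_m − b = 0.2049 − 0.02995 = 0.17495 dm³/mol
T = (33698)(0.17495)/8.314 = 709.1 K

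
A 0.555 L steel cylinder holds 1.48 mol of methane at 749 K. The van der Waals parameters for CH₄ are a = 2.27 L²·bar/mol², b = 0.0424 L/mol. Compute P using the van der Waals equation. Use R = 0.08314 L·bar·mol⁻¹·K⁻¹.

P ≈ 171.1 bar

P = nRT/(V − nb) − a n²/V²
nRT/(V − nb) = (1.48)(0.08314)(749)/(0.555 − 1.48×0.0424) = 92.162/0.49225 = 187.23 bar
a n²/V² = (2.27)(1.48)²/(0.555)² = 16.142 bar
P = 187.23 − 16.142 = 171.1 bar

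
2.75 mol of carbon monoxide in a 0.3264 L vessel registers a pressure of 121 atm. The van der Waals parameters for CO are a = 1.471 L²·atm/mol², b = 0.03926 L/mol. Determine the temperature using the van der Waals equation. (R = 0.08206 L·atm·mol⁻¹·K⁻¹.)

T = (P + a n²/V²)(V − nb)/(nR)
P + a n²/V² = 121 + (1.471)(2.75)²/(0.3264)² = 225.42 atm
V − nb = 0.3264 − (2.75)(0.03926) = 0.21844 L
T = (225.42)(0.21844)/((2.75)(0.08206)) = 218.2 K

T ≈ 218.2 K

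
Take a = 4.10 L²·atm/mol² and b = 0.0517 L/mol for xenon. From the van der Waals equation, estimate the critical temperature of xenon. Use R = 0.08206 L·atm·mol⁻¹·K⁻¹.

T_c ≈ 286.3 K

For a van der Waals gas, T_c = 8a/(27Rb).
T_c = 8×4.10/(27×0.08206×0.0517) = 32.800/0.11455 = 286.3 K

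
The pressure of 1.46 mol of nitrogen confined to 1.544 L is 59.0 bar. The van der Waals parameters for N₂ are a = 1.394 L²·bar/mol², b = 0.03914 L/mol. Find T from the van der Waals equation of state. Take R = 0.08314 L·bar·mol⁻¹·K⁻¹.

T = (P + a n²/V²)(V − nb)/(nR)
P + a n²/V² = 59.0 + (1.394)(1.46)²/(1.544)² = 60.246 bar
V − nb = 1.544 − (1.46)(0.03914) = 1.4869 L
T = (60.246)(1.4869)/((1.46)(0.08314)) = 738.0 K

T ≈ 738.0 K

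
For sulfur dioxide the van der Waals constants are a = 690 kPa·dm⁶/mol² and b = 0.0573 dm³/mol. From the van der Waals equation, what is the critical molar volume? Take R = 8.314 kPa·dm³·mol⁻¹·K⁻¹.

For a van der Waals gas, V_m,c = 3b.
V_m,c = 3×0.0573 = 0.1719 dm³/mol

V_m,c ≈ 0.1719 dm³/mol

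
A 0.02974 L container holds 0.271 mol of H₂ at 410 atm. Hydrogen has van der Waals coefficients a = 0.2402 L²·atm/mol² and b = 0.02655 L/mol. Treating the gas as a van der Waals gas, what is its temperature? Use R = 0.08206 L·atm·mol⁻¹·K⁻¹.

T = (P + a n²/V²)(V − nb)/(nR)
P + a n²/V² = 410 + (0.2402)(0.271)²/(0.02974)² = 429.94 atm
V − nb = 0.02974 − (0.271)(0.02655) = 0.022545 L
T = (429.94)(0.022545)/((0.271)(0.08206)) = 435.9 K

T ≈ 435.9 K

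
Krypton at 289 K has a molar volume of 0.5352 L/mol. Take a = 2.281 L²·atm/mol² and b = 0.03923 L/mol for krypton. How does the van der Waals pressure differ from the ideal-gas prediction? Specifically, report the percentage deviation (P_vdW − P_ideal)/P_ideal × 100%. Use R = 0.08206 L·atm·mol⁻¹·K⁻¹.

Ideal: P_ideal = RT/V_m = (0.08206)(289)/0.5352 = 44.3112 atm
vdW: P = RT/(V_m − b) − a/V_m² = 23.7153/0.495970 − 2.281/0.286439 = 47.8160 − 7.96330 = 39.8527 atm
% deviation = (39.8527 − 44.3112)/44.3112 × 100% = -10.06%

-10.06 %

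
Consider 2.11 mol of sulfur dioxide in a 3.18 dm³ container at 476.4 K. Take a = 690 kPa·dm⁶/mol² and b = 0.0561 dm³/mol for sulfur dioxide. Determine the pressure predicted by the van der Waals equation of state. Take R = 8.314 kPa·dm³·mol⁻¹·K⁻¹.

P ≈ 2426 kPa

P = nRT/(V − nb) − a n²/V²
nRT/(V − nb) = (2.11)(8.314)(476.4)/(3.18 − 2.11×0.0561) = 8357.3/3.0616 = 2729.7 kPa
a n²/V² = (690)(2.11)²/(3.18)² = 303.78 kPa
P = 2729.7 − 303.78 = 2426 kPa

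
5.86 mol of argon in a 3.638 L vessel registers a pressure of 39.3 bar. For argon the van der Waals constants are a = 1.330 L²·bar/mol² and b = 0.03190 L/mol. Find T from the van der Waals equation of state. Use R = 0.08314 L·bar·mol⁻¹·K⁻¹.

T ≈ 302.8 K

T = (P + a n²/V²)(V − nb)/(nR)
P + a n²/V² = 39.3 + (1.330)(5.86)²/(3.638)² = 42.751 bar
V − nb = 3.638 − (5.86)(0.03190) = 3.4511 L
T = (42.751)(3.4511)/((5.86)(0.08314)) = 302.8 K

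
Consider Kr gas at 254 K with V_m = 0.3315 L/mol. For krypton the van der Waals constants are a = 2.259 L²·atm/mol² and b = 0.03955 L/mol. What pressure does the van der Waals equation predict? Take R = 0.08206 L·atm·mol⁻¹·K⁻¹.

P = RT/(V_m − b) − a/V_m²
RT/(V_m − b) = (0.08206)(254)/(0.3315 − 0.03955) = 20.843/0.29195 = 71.392 atm
a/V_m² = 2.259/(0.3315)² = 20.556 atm
P = 71.392 − 20.556 = 50.84 atm

P ≈ 50.84 atm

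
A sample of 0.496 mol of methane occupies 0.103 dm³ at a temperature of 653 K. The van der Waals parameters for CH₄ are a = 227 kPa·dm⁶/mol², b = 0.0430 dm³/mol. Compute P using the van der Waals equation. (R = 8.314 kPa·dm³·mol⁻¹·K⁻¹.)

P = nRT/(V − nb) − a n²/V²
nRT/(V − nb) = (0.496)(8.314)(653)/(0.103 − 0.496×0.0430) = 2692.8/0.081672 = 32971 kPa
a n²/V² = (227)(0.496)²/(0.103)² = 5264.0 kPa
P = 32971 − 5264.0 = 27707 kPa

P ≈ 27707 kPa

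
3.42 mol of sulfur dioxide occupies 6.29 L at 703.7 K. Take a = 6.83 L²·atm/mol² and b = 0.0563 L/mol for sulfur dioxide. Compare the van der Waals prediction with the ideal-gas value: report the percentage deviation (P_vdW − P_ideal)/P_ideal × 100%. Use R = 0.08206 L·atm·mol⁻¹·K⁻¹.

Ideal: P_ideal = nRT/V = (3.42)(0.08206)(703.7)/6.29 = 31.3975 atm
vdW: P = nRT/(V − nb) − a n²/V² = 197.490/6.09745 − 79.8864/39.5641 = 32.3889 − 2.01916 = 30.3697 atm
% deviation = (30.3697 − 31.3975)/31.3975 × 100% = -3.27%

-3.27 %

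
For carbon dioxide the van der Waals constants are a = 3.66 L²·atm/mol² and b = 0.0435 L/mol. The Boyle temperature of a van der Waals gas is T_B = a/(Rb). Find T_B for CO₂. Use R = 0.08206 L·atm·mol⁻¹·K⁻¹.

For a van der Waals gas the second virial coefficient B₂ = b − a/(RT) vanishes at T_B = a/(Rb).
T_B = 3.66/(0.08206×0.0435) = 3.66/0.0035696 = 1025 K

T_B ≈ 1025 K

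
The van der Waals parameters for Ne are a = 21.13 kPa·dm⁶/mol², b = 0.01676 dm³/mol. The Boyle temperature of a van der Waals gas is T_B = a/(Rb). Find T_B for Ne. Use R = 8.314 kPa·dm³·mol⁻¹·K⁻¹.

T_B ≈ 151.6 K

For a van der Waals gas the second virial coefficient B₂ = b − a/(RT) vanishes at T_B = a/(Rb).
T_B = 21.13/(8.314×0.01676) = 21.13/0.13934 = 151.6 K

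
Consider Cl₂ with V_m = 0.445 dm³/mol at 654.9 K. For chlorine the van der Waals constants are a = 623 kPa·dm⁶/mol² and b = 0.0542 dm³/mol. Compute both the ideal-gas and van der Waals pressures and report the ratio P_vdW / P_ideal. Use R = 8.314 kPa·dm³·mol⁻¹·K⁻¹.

Ideal: P_ideal = RT/V_m = (8.314)(654.9)/0.445 = 12235.6 kPa
vdW: P = RT/(V_m − b) − a/V_m² = 5444.84/0.390800 − 623/0.198025 = 13932.5 − 3146.07 = 10786.4 kPa
Ratio = 10786.4/12235.6 = 0.8816

P_vdW / P_ideal ≈ 0.8816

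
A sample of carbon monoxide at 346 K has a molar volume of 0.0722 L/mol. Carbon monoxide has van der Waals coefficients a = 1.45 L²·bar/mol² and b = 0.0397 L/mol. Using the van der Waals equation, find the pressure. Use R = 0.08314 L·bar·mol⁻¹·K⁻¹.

P = RT/(V_m − b) − a/V_m²
RT/(V_m − b) = (0.08314)(346)/(0.0722 − 0.0397) = 28.766/0.032500 = 885.11 bar
a/V_m² = 1.45/(0.0722)² = 278.16 bar
P = 885.11 − 278.16 = 607.0 bar

P ≈ 607.0 bar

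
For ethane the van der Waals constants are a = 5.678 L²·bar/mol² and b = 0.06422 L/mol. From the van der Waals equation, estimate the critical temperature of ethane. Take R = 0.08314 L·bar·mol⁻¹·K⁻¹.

T_c ≈ 315.1 K

For a van der Waals gas, T_c = 8a/(27Rb).
T_c = 8×5.678/(27×0.08314×0.06422) = 45.424/0.14416 = 315.1 K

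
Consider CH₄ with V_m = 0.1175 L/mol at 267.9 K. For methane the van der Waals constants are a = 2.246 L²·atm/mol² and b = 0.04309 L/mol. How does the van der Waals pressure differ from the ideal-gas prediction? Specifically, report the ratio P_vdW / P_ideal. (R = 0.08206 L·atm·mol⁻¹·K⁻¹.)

P_vdW / P_ideal ≈ 0.7096

Ideal: P_ideal = RT/V_m = (0.08206)(267.9)/0.1175 = 187.097 atm
vdW: P = RT/(V_m − b) − a/V_m² = 21.9839/0.0744100 − 2.246/0.0138063 = 295.443 − 162.679 = 132.764 atm
Ratio = 132.764/187.097 = 0.7096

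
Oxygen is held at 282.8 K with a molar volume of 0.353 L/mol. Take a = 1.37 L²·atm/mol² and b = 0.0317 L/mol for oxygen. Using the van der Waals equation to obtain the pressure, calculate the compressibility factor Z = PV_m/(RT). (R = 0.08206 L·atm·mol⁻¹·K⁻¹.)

P = RT/(V_m − b) − a/V_m² = (0.08206)(282.8)/(0.353 − 0.0317) − 1.37/(0.353)²
  = 23.207/0.32130 − 10.994 = 72.228 − 10.994 = 61.234 atm
Z = PV_m/(RT) = (61.234)(0.353)/((0.08206)(282.8)) = 21.616/23.207 = 0.9314

Z ≈ 0.9314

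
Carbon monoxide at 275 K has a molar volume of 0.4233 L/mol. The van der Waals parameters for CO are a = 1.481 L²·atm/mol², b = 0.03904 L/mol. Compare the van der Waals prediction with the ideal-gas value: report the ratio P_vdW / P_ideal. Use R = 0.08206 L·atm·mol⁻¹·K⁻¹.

Ideal: P_ideal = RT/V_m = (0.08206)(275)/0.4233 = 53.3109 atm
vdW: P = RT/(V_m − b) − a/V_m² = 22.5665/0.384260 − 1.481/0.179183 = 58.7272 − 8.26529 = 50.4619 atm
Ratio = 50.4619/53.3109 = 0.9466

P_vdW / P_ideal ≈ 0.9466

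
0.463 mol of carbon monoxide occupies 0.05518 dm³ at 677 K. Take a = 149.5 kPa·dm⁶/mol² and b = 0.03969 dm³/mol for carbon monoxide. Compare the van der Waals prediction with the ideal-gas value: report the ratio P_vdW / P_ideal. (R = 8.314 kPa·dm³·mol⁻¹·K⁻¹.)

Ideal: P_ideal = nRT/V = (0.463)(8.314)(677)/0.05518 = 47227.8 kPa
vdW: P = nRT/(V − nb) − a n²/V² = 2606.03/0.0368035 − 32.0482/0.00304483 = 70809.3 − 10525.4 = 60283.9 kPa
Ratio = 60283.9/47227.8 = 1.276

P_vdW / P_ideal ≈ 1.276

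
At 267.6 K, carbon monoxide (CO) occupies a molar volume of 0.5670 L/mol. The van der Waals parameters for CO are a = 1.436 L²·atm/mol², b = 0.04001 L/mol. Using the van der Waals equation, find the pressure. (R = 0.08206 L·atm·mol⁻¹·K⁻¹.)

P ≈ 37.20 atm

P = RT/(V_m − b) − a/V_m²
RT/(V_m − b) = (0.08206)(267.6)/(0.5670 − 0.04001) = 21.959/0.52699 = 41.669 atm
a/V_m² = 1.436/(0.5670)² = 4.4667 atm
P = 41.669 − 4.4667 = 37.20 atm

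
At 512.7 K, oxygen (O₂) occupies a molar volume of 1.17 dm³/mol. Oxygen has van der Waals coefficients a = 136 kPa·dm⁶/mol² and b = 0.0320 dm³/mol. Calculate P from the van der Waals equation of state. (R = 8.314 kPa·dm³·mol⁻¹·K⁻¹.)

P = RT/(V_m − b) − a/V_m²
RT/(V_m − b) = (8.314)(512.7)/(1.17 − 0.0320) = 4262.6/1.1380 = 3745.7 kPa
a/V_m² = 136/(1.17)² = 99.350 kPa
P = 3745.7 − 99.350 = 3646 kPa

P ≈ 3646 kPa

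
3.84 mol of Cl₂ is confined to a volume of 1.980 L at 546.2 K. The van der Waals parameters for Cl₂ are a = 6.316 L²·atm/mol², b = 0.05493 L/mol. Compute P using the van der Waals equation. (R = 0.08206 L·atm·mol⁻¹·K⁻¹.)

P = nRT/(V − nb) − a n²/V²
nRT/(V − nb) = (3.84)(0.08206)(546.2)/(1.980 − 3.84×0.05493) = 172.11/1.7691 = 97.287 atm
a n²/V² = (6.316)(3.84)²/(1.980)² = 23.756 atm
P = 97.287 − 23.756 = 73.53 atm

P ≈ 73.53 atm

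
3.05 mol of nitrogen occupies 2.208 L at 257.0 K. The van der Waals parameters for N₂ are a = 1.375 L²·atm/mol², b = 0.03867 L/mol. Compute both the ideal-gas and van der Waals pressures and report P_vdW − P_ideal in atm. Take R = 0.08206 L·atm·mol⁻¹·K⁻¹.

ΔP ≈ -0.980 atm

Ideal: P_ideal = nRT/V = (3.05)(0.08206)(257.0)/2.208 = 29.1317 atm
vdW: P = nRT/(V − nb) − a n²/V² = 64.3227/2.09006 − 12.7909/4.87526 = 30.7755 − 2.62363 = 28.1519 atm
ΔP = 28.1519 − 29.1317 = -0.980 atm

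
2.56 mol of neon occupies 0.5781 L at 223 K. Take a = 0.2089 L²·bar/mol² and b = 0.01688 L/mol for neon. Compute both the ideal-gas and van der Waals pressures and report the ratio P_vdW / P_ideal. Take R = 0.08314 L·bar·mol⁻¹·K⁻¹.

P_vdW / P_ideal ≈ 1.031

Ideal: P_ideal = nRT/V = (2.56)(0.08314)(223)/0.5781 = 82.1016 bar
vdW: P = nRT/(V − nb) − a n²/V² = 47.4630/0.534887 − 1.36905/0.334200 = 88.7346 − 4.09650 = 84.6381 bar
Ratio = 84.6381/82.1016 = 1.031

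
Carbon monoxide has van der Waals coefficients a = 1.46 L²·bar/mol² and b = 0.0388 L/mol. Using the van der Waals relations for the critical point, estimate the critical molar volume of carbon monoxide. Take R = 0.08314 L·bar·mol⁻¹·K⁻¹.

For a van der Waals gas, V_m,c = 3b.
V_m,c = 3×0.0388 = 0.1164 L/mol

V_m,c ≈ 0.1164 L/mol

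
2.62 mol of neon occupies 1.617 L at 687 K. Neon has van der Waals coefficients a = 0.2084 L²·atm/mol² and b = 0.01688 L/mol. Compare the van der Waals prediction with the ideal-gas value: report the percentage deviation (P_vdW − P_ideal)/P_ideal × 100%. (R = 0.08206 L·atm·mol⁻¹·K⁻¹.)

Ideal: P_ideal = nRT/V = (2.62)(0.08206)(687)/1.617 = 91.3439 atm
vdW: P = nRT/(V − nb) − a n²/V² = 147.703/1.57277 − 1.43054/2.61469 = 93.9127 − 0.547116 = 93.3656 atm
% deviation = (93.3656 − 91.3439)/91.3439 × 100% = 2.21%

2.21 %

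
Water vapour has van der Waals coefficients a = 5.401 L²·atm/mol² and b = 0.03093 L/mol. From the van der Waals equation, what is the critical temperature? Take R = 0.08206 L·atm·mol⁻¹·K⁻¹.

For a van der Waals gas, T_c = 8a/(27Rb).
T_c = 8×5.401/(27×0.08206×0.03093) = 43.208/0.068529 = 630.5 K

T_c ≈ 630.5 K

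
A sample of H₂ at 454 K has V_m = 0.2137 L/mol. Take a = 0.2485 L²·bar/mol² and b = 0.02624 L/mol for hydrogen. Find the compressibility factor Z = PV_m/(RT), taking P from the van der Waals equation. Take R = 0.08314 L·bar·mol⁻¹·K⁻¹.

P = RT/(V_m − b) − a/V_m² = (0.08314)(454)/(0.2137 − 0.02624) − 0.2485/(0.2137)²
  = 37.746/0.18746 − 5.4415 = 201.35 − 5.4415 = 195.91 bar
Z = PV_m/(RT) = (195.91)(0.2137)/((0.08314)(454)) = 41.866/37.746 = 1.109

Z ≈ 1.109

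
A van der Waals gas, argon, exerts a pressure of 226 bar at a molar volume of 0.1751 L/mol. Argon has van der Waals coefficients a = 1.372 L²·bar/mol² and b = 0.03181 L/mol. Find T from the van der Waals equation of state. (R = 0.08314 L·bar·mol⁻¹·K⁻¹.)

T = (P + a/V_m²)(V_m − b)/R
P + a/V_m² = 226 + 1.372/(0.1751)² = 270.75 bar
V_m − b = 0.1751 − 0.03181 = 0.14329 L/mol
T = (270.75)(0.14329)/0.08314 = 466.6 K

T ≈ 466.6 K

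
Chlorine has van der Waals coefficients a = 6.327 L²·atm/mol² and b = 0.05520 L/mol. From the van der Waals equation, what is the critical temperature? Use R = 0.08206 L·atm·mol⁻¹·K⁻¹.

For a van der Waals gas, T_c = 8a/(27Rb).
T_c = 8×6.327/(27×0.08206×0.05520) = 50.616/0.12230 = 413.9 K

T_c ≈ 413.9 K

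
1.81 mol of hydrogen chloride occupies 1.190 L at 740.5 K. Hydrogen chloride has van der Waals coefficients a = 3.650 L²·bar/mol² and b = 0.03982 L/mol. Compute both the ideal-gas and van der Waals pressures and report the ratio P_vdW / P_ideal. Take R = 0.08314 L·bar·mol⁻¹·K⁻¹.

P_vdW / P_ideal ≈ 0.9743

Ideal: P_ideal = nRT/V = (1.81)(0.08314)(740.5)/1.190 = 93.6411 bar
vdW: P = nRT/(V − nb) − a n²/V² = 111.433/1.11793 − 11.9578/1.41610 = 99.6780 − 8.44418 = 91.2338 bar
Ratio = 91.2338/93.6411 = 0.9743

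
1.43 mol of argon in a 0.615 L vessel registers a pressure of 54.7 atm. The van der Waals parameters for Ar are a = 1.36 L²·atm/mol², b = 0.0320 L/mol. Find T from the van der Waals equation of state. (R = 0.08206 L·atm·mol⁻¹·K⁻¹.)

T = (P + a n²/V²)(V − nb)/(nR)
P + a n²/V² = 54.7 + (1.36)(1.43)²/(0.615)² = 62.053 atm
V − nb = 0.615 − (1.43)(0.0320) = 0.56924 L
T = (62.053)(0.56924)/((1.43)(0.08206)) = 301.0 K

T ≈ 301.0 K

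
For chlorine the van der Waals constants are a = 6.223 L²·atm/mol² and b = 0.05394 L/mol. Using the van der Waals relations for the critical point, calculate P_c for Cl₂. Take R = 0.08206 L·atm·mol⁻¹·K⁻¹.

For a van der Waals gas, P_c = a/(27b²).
P_c = 6.223/(27×(0.05394)²) = 6.223/0.078557 = 79.22 atm

P_c ≈ 79.22 atm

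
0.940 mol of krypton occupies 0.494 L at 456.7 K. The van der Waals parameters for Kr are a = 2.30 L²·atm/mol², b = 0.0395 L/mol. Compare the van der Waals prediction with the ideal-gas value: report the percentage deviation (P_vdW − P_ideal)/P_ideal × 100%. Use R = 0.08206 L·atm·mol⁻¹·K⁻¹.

Ideal: P_ideal = nRT/V = (0.940)(0.08206)(456.7)/0.494 = 71.3121 atm
vdW: P = nRT/(V − nb) − a n²/V² = 35.2282/0.456870 − 2.03228/0.244036 = 77.1077 − 8.32779 = 68.7799 atm
% deviation = (68.7799 − 71.3121)/71.3121 × 100% = -3.55%

-3.55 %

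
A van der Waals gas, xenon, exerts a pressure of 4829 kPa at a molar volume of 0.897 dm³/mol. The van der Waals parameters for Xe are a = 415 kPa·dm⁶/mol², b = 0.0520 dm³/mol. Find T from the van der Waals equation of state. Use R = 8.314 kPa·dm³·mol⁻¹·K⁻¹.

T ≈ 543.2 K

T = (P + a/V_m²)(V_m − b)/R
P + a/V_m² = 4829 + 415/(0.897)² = 5344.8 kPa
V_m − b = 0.897 − 0.0520 = 0.84500 dm³/mol
T = (5344.8)(0.84500)/8.314 = 543.2 K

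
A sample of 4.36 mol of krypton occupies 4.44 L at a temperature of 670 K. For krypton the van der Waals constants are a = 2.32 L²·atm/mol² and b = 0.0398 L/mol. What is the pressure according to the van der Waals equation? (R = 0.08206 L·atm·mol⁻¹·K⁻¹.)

P ≈ 53.95 atm

P = nRT/(V − nb) − a n²/V²
nRT/(V − nb) = (4.36)(0.08206)(670)/(4.44 − 4.36×0.0398) = 239.71/4.2665 = 56.184 atm
a n²/V² = (2.32)(4.36)²/(4.44)² = 2.2371 atm
P = 56.184 − 2.2371 = 53.95 atm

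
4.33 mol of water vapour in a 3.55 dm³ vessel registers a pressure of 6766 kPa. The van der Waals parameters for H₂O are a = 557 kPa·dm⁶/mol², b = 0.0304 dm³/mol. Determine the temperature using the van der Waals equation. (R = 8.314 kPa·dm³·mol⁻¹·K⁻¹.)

T ≈ 721.2 K

T = (P + a n²/V²)(V − nb)/(nR)
P + a n²/V² = 6766 + (557)(4.33)²/(3.55)² = 7594.7 kPa
V − nb = 3.55 − (4.33)(0.0304) = 3.4184 dm³
T = (7594.7)(3.4184)/((4.33)(8.314)) = 721.2 K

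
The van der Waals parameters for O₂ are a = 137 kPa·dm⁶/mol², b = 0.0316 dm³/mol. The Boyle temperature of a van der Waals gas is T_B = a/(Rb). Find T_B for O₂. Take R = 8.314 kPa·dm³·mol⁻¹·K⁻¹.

For a van der Waals gas the second virial coefficient B₂ = b − a/(RT) vanishes at T_B = a/(Rb).
T_B = 137/(8.314×0.0316) = 137/0.26272 = 521.5 K

T_B ≈ 521.5 K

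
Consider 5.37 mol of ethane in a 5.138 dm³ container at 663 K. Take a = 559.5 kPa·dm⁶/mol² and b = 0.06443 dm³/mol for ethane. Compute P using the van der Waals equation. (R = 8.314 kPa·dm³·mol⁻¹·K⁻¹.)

P ≈ 5566 kPa

P = nRT/(V − nb) − a n²/V²
nRT/(V − nb) = (5.37)(8.314)(663)/(5.138 − 5.37×0.06443) = 29600/4.7920 = 6177.0 kPa
a n²/V² = (559.5)(5.37)²/(5.138)² = 611.17 kPa
P = 6177.0 − 611.17 = 5566 kPa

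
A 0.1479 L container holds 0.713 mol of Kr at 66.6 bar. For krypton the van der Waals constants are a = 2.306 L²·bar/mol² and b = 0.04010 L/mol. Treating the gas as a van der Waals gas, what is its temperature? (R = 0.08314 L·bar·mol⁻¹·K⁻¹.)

T = (P + a n²/V²)(V − nb)/(nR)
P + a n²/V² = 66.6 + (2.306)(0.713)²/(0.1479)² = 120.19 bar
V − nb = 0.1479 − (0.713)(0.04010) = 0.11931 L
T = (120.19)(0.11931)/((0.713)(0.08314)) = 241.9 K

T ≈ 241.9 K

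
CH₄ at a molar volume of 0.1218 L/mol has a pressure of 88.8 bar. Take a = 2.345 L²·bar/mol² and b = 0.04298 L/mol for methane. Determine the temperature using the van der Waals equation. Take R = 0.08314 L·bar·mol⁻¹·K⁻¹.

T = (P + a/V_m²)(V_m − b)/R
P + a/V_m² = 88.8 + 2.345/(0.1218)² = 246.87 bar
V_m − b = 0.1218 − 0.04298 = 0.078820 L/mol
T = (246.87)(0.078820)/0.08314 = 234.0 K

T ≈ 234.0 K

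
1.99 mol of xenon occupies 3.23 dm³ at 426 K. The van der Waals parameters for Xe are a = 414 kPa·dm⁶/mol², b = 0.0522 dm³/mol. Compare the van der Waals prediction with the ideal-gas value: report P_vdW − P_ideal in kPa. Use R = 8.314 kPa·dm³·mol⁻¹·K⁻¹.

ΔP ≈ -84.6 kPa

Ideal: P_ideal = nRT/V = (1.99)(8.314)(426)/3.23 = 2182.08 kPa
vdW: P = nRT/(V − nb) − a n²/V² = 7048.11/3.12612 − 1639.48/10.4329 = 2254.59 − 157.145 = 2097.45 kPa
ΔP = 2097.45 − 2182.08 = -84.6 kPa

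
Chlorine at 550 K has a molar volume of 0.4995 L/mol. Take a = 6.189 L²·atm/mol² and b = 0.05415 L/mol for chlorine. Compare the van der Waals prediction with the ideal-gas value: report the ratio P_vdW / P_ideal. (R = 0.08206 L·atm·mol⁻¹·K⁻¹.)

Ideal: P_ideal = RT/V_m = (0.08206)(550)/0.4995 = 90.3564 atm
vdW: P = RT/(V_m − b) − a/V_m² = 45.1330/0.445350 − 6.189/0.249500 = 101.343 − 24.8056 = 76.537 atm
Ratio = 76.537/90.3564 = 0.8471

P_vdW / P_ideal ≈ 0.8471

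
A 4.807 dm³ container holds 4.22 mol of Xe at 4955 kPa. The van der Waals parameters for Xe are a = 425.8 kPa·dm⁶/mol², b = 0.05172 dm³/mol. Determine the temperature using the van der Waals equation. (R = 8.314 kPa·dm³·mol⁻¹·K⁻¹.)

T = (P + a n²/V²)(V − nb)/(nR)
P + a n²/V² = 4955 + (425.8)(4.22)²/(4.807)² = 5283.2 kPa
V − nb = 4.807 − (4.22)(0.05172) = 4.5887 dm³
T = (5283.2)(4.5887)/((4.22)(8.314)) = 691.0 K

T ≈ 691.0 K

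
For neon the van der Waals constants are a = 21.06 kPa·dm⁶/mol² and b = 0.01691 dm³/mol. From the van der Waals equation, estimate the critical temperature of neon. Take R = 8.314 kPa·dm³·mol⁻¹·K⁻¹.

T_c ≈ 44.38 K

For a van der Waals gas, T_c = 8a/(27Rb).
T_c = 8×21.06/(27×8.314×0.01691) = 168.48/3.7959 = 44.38 K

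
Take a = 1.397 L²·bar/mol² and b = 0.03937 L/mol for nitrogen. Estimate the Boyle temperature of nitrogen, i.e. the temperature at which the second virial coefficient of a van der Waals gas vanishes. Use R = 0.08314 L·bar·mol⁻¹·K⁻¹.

T_B ≈ 426.8 K

For a van der Waals gas the second virial coefficient B₂ = b − a/(RT) vanishes at T_B = a/(Rb).
T_B = 1.397/(0.08314×0.03937) = 1.397/0.0032732 = 426.8 K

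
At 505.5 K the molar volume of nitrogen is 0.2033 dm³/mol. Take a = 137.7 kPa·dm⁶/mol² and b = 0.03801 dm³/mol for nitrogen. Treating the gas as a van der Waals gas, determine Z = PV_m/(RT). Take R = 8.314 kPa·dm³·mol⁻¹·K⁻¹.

P = RT/(V_m − b) − a/V_m² = (8.314)(505.5)/(0.2033 − 0.03801) − 137.7/(0.2033)²
  = 4202.7/0.16529 − 3331.6 = 25426 − 3331.6 = 22094 kPa
Z = PV_m/(RT) = (22094)(0.2033)/((8.314)(505.5)) = 4491.7/4202.7 = 1.069

Z ≈ 1.069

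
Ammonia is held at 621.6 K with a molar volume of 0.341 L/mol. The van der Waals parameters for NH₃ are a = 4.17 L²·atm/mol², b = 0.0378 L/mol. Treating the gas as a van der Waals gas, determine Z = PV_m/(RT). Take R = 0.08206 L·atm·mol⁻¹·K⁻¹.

Z ≈ 0.8849

P = RT/(V_m − b) − a/V_m² = (0.08206)(621.6)/(0.341 − 0.0378) − 4.17/(0.341)²
  = 51.008/0.30320 − 35.861 = 168.23 − 35.861 = 132.37 atm
Z = PV_m/(RT) = (132.37)(0.341)/((0.08206)(621.6)) = 45.138/51.008 = 0.8849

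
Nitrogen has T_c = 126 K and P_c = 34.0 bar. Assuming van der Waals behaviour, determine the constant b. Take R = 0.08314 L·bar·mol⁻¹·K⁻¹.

From T_c = 8a/(27Rb) and P_c = a/(27b²): b = R T_c/(8 P_c).
b = (0.08314)(126)/(8×34.0) = 10.476/272.00 = 0.03851 L/mol

b ≈ 0.03851 L/mol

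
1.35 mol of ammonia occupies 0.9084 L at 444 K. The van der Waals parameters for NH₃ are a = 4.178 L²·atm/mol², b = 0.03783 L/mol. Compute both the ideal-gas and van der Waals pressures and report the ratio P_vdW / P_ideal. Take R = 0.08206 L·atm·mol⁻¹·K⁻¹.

P_vdW / P_ideal ≈ 0.8892

Ideal: P_ideal = nRT/V = (1.35)(0.08206)(444)/0.9084 = 54.1466 atm
vdW: P = nRT/(V − nb) − a n²/V² = 49.1868/0.857330 − 7.61441/0.825191 = 57.3721 − 9.22745 = 48.1447 atm
Ratio = 48.1447/54.1466 = 0.8892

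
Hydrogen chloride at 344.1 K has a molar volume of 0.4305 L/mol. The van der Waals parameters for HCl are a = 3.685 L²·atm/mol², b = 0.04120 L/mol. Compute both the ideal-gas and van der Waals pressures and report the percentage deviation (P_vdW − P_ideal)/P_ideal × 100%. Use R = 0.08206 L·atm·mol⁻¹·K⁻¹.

Ideal: P_ideal = RT/V_m = (0.08206)(344.1)/0.4305 = 65.5908 atm
vdW: P = RT/(V_m − b) − a/V_m² = 28.2368/0.389300 − 3.685/0.185330 = 72.5322 − 19.8835 = 52.6487 atm
% deviation = (52.6487 − 65.5908)/65.5908 × 100% = -19.73%

-19.73 %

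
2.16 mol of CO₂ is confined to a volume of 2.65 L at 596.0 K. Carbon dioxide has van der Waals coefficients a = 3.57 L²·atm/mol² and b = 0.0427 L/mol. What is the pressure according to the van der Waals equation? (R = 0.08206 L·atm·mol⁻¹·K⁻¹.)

P = nRT/(V − nb) − a n²/V²
nRT/(V − nb) = (2.16)(0.08206)(596.0)/(2.65 − 2.16×0.0427) = 105.64/2.5578 = 41.301 atm
a n²/V² = (3.57)(2.16)²/(2.65)² = 2.3718 atm
P = 41.301 − 2.3718 = 38.93 atm

P ≈ 38.93 atm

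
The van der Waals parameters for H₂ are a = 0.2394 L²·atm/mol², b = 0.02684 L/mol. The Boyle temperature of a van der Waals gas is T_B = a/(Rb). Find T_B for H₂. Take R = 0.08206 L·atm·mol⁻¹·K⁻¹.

T_B ≈ 108.7 K

For a van der Waals gas the second virial coefficient B₂ = b − a/(RT) vanishes at T_B = a/(Rb).
T_B = 0.2394/(0.08206×0.02684) = 0.2394/0.0022025 = 108.7 K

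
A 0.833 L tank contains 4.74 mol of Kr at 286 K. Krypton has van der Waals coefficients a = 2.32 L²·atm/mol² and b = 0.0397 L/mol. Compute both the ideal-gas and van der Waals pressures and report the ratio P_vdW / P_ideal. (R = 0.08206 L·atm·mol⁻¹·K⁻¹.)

P_vdW / P_ideal ≈ 0.7293

Ideal: P_ideal = nRT/V = (4.74)(0.08206)(286)/0.833 = 133.546 atm
vdW: P = nRT/(V − nb) − a n²/V² = 111.244/0.644822 − 52.1248/0.693889 = 172.519 − 75.1198 = 97.399 atm
Ratio = 97.399/133.546 = 0.7293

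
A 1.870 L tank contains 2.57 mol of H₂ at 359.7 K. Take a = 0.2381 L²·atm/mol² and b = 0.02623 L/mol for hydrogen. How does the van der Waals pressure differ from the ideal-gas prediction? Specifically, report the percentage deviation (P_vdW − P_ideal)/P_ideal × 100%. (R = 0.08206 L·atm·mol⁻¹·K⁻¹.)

Ideal: P_ideal = nRT/V = (2.57)(0.08206)(359.7)/1.870 = 40.5661 atm
vdW: P = nRT/(V − nb) − a n²/V² = 75.8586/1.80259 − 1.57263/3.49690 = 42.0831 − 0.449721 = 41.6334 atm
% deviation = (41.6334 − 40.5661)/40.5661 × 100% = 2.63%

2.63 %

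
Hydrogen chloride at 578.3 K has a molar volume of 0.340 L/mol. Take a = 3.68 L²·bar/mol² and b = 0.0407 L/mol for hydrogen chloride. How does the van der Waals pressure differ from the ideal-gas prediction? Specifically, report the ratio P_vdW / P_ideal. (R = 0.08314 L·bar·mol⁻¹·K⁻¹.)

Ideal: P_ideal = RT/V_m = (0.08314)(578.3)/0.340 = 141.411 bar
vdW: P = RT/(V_m − b) − a/V_m² = 48.0799/0.299300 − 3.68/0.115600 = 160.641 − 31.8339 = 128.807 bar
Ratio = 128.807/141.411 = 0.9109

P_vdW / P_ideal ≈ 0.9109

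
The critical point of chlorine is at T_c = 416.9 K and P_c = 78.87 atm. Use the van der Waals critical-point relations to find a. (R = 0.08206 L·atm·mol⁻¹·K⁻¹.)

a ≈ 6.260 L²·atm/mol²

From T_c = 8a/(27Rb) and P_c = a/(27b²): a = 27 R² T_c²/(64 P_c).
a = 27×(0.08206)²×(416.9)²/(64×78.87) = 31600/5047.7 = 6.260 L²·atm/mol²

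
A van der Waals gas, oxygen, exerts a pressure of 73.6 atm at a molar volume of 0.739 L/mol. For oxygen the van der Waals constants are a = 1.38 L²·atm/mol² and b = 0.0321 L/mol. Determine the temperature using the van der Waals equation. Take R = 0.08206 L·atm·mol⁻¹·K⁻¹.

T ≈ 655.8 K

T = (P + a/V_m²)(V_m − b)/R
P + a/V_m² = 73.6 + 1.38/(0.739)² = 76.127 atm
V_m − b = 0.739 − 0.0321 = 0.70690 L/mol
T = (76.127)(0.70690)/0.08206 = 655.8 K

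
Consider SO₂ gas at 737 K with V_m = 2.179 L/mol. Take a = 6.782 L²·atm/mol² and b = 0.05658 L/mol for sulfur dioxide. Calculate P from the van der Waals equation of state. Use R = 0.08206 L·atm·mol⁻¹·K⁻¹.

P = RT/(V_m − b) − a/V_m²
RT/(V_m − b) = (0.08206)(737)/(2.179 − 0.05658) = 60.478/2.1224 = 28.495 atm
a/V_m² = 6.782/(2.179)² = 1.4284 atm
P = 28.495 − 1.4284 = 27.07 atm

P ≈ 27.07 atm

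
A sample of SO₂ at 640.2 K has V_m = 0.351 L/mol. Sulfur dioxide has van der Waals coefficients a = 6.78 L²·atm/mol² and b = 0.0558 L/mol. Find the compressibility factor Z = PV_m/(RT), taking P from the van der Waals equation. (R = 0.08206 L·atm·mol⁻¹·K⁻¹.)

P = RT/(V_m − b) − a/V_m² = (0.08206)(640.2)/(0.351 − 0.0558) − 6.78/(0.351)²
  = 52.535/0.29520 − 55.032 = 177.96 − 55.032 = 122.93 atm
Z = PV_m/(RT) = (122.93)(0.351)/((0.08206)(640.2)) = 43.148/52.535 = 0.8213

Z ≈ 0.8213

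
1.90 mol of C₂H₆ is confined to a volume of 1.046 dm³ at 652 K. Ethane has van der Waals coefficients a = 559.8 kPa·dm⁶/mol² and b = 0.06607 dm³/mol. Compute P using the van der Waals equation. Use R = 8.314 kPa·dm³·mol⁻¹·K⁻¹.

P = nRT/(V − nb) − a n²/V²
nRT/(V − nb) = (1.90)(8.314)(652)/(1.046 − 1.90×0.06607) = 10299/0.92047 = 11189 kPa
a n²/V² = (559.8)(1.90)²/(1.046)² = 1847.0 kPa
P = 11189 − 1847.0 = 9342 kPa

P ≈ 9342 kPa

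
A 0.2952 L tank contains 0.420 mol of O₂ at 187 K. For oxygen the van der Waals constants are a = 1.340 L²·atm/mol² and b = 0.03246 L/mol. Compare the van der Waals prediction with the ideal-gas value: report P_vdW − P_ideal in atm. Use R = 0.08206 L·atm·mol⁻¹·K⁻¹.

ΔP ≈ -1.655 atm

Ideal: P_ideal = nRT/V = (0.420)(0.08206)(187)/0.2952 = 21.8326 atm
vdW: P = nRT/(V − nb) − a n²/V² = 6.44499/0.281567 − 0.236376/0.0871430 = 22.8897 − 2.71251 = 20.1772 atm
ΔP = 20.1772 − 21.8326 = -1.655 atm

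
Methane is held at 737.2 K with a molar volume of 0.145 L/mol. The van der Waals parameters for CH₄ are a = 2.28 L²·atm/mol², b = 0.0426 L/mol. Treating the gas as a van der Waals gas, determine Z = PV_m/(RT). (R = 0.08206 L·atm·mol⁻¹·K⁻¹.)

Z ≈ 1.156

P = RT/(V_m − b) − a/V_m² = (0.08206)(737.2)/(0.145 − 0.0426) − 2.28/(0.145)²
  = 60.495/0.10240 − 108.44 = 590.77 − 108.44 = 482.33 atm
Z = PV_m/(RT) = (482.33)(0.145)/((0.08206)(737.2)) = 69.938/60.495 = 1.156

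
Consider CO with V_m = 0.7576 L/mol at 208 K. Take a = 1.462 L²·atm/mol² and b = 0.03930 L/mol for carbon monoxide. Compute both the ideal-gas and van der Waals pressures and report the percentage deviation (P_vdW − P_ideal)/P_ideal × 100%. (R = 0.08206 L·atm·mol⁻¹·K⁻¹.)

-5.83 %

Ideal: P_ideal = RT/V_m = (0.08206)(208)/0.7576 = 22.5297 atm
vdW: P = RT/(V_m − b) − a/V_m² = 17.0685/0.718300 − 1.462/0.573958 = 23.7624 − 2.54722 = 21.2152 atm
% deviation = (21.2152 − 22.5297)/22.5297 × 100% = -5.83%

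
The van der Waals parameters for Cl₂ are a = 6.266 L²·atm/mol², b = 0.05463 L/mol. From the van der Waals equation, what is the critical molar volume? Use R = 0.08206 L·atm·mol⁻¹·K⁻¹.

For a van der Waals gas, V_m,c = 3b.
V_m,c = 3×0.05463 = 0.1639 L/mol

V_m,c ≈ 0.1639 L/mol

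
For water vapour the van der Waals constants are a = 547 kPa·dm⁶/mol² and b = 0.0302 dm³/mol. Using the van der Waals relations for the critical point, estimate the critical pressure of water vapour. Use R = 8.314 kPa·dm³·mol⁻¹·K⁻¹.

P_c ≈ 22213 kPa

For a van der Waals gas, P_c = a/(27b²).
P_c = 547/(27×(0.0302)²) = 547/0.024625 = 22213 kPa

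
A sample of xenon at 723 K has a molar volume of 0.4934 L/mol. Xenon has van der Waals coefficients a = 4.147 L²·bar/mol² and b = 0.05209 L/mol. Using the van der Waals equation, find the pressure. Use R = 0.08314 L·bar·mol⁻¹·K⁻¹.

P = RT/(V_m − b) − a/V_m²
RT/(V_m − b) = (0.08314)(723)/(0.4934 − 0.05209) = 60.110/0.44131 = 136.21 bar
a/V_m² = 4.147/(0.4934)² = 17.035 bar
P = 136.21 − 17.035 = 119.2 bar

P ≈ 119.2 bar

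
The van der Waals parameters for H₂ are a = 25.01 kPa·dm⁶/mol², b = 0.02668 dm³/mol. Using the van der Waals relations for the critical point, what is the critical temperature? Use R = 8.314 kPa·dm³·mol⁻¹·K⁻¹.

T_c ≈ 33.41 K

For a van der Waals gas, T_c = 8a/(27Rb).
T_c = 8×25.01/(27×8.314×0.02668) = 200.08/5.9891 = 33.41 K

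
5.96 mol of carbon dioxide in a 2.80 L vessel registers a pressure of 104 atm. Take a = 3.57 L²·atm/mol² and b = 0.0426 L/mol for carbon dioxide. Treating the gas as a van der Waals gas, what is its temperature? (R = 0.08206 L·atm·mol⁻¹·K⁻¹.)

T ≈ 625.6 K

T = (P + a n²/V²)(V − nb)/(nR)
P + a n²/V² = 104 + (3.57)(5.96)²/(2.80)² = 120.18 atm
V − nb = 2.80 − (5.96)(0.0426) = 2.5461 L
T = (120.18)(2.5461)/((5.96)(0.08206)) = 625.6 K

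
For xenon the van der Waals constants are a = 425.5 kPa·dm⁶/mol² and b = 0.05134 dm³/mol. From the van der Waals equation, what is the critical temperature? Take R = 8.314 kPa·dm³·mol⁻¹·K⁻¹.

For a van der Waals gas, T_c = 8a/(27Rb).
T_c = 8×425.5/(27×8.314×0.05134) = 3404.0/11.525 = 295.4 K

T_c ≈ 295.4 K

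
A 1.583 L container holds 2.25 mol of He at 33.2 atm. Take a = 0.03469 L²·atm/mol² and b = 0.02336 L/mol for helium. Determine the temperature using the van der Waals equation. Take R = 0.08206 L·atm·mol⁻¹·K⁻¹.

T = (P + a n²/V²)(V − nb)/(nR)
P + a n²/V² = 33.2 + (0.03469)(2.25)²/(1.583)² = 33.270 atm
V − nb = 1.583 − (2.25)(0.02336) = 1.5304 L
T = (33.270)(1.5304)/((2.25)(0.08206)) = 275.8 K

T ≈ 275.8 K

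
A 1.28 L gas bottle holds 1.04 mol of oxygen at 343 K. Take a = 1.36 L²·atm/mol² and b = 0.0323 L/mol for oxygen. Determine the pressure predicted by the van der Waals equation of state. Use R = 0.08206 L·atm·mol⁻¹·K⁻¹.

P ≈ 22.59 atm

P = nRT/(V − nb) − a n²/V²
nRT/(V − nb) = (1.04)(0.08206)(343)/(1.28 − 1.04×0.0323) = 29.272/1.2464 = 23.485 atm
a n²/V² = (1.36)(1.04)²/(1.28)² = 0.89781 atm
P = 23.485 − 0.89781 = 22.59 atm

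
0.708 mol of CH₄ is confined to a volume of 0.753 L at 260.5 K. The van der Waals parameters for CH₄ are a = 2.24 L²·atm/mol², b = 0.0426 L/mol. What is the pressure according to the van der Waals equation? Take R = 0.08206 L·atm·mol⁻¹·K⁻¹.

P ≈ 18.96 atm

P = nRT/(V − nb) − a n²/V²
nRT/(V − nb) = (0.708)(0.08206)(260.5)/(0.753 − 0.708×0.0426) = 15.135/0.72284 = 20.938 atm
a n²/V² = (2.24)(0.708)²/(0.753)² = 1.9803 atm
P = 20.938 − 1.9803 = 18.96 atm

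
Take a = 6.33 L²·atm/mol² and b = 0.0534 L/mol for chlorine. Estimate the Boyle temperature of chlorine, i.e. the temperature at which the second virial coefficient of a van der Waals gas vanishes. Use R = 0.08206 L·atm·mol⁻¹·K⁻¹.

For a van der Waals gas the second virial coefficient B₂ = b − a/(RT) vanishes at T_B = a/(Rb).
T_B = 6.33/(0.08206×0.0534) = 6.33/0.0043820 = 1445 K

T_B ≈ 1445 K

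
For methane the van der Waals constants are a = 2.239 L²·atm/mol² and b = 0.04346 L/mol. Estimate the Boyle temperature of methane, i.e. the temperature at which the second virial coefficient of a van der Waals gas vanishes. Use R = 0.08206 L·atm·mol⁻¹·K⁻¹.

T_B ≈ 627.8 K

For a van der Waals gas the second virial coefficient B₂ = b − a/(RT) vanishes at T_B = a/(Rb).
T_B = 2.239/(0.08206×0.04346) = 2.239/0.0035663 = 627.8 K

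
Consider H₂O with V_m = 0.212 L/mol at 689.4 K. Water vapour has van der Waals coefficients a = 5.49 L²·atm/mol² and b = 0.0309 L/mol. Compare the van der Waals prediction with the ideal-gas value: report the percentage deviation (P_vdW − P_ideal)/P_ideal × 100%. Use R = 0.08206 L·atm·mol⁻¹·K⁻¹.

-28.71 %

Ideal: P_ideal = RT/V_m = (0.08206)(689.4)/0.212 = 266.850 atm
vdW: P = RT/(V_m − b) − a/V_m² = 56.5722/0.181100 − 5.49/0.0449440 = 312.381 − 122.152 = 190.229 atm
% deviation = (190.229 − 266.850)/266.850 × 100% = -28.71%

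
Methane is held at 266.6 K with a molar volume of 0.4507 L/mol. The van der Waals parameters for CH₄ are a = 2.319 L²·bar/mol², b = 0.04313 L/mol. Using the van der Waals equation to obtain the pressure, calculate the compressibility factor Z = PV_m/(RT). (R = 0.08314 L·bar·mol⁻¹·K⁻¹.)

P = RT/(V_m − b) − a/V_m² = (0.08314)(266.6)/(0.4507 − 0.04313) − 2.319/(0.4507)²
  = 22.165/0.40757 − 11.416 = 54.383 − 11.416 = 42.967 bar
Z = PV_m/(RT) = (42.967)(0.4507)/((0.08314)(266.6)) = 19.365/22.165 = 0.8737

Z ≈ 0.8737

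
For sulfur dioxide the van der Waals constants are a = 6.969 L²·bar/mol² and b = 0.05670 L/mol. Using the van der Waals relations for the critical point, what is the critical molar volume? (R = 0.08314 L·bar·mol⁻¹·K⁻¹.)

V_m,c ≈ 0.1701 L/mol

For a van der Waals gas, V_m,c = 3b.
V_m,c = 3×0.05670 = 0.1701 L/mol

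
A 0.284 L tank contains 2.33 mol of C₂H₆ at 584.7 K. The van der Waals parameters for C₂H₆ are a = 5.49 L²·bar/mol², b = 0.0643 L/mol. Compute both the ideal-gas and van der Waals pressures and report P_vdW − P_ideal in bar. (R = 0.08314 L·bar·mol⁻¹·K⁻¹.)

Ideal: P_ideal = nRT/V = (2.33)(0.08314)(584.7)/0.284 = 398.823 bar
vdW: P = nRT/(V − nb) − a n²/V² = 113.266/0.134181 − 29.8047/0.0806560 = 844.128 − 369.529 = 474.599 bar
ΔP = 474.599 − 398.823 = 75.78 bar

ΔP ≈ 75.78 bar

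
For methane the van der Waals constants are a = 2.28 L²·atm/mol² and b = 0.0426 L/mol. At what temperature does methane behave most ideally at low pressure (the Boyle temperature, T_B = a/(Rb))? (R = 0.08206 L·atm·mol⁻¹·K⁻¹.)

For a van der Waals gas the second virial coefficient B₂ = b − a/(RT) vanishes at T_B = a/(Rb).
T_B = 2.28/(0.08206×0.0426) = 2.28/0.0034958 = 652.2 K

T_B ≈ 652.2 K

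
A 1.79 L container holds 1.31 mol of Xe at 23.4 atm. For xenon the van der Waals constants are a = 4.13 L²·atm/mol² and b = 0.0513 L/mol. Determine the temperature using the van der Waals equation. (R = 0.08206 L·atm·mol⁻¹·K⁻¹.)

T ≈ 410.5 K

T = (P + a n²/V²)(V − nb)/(nR)
P + a n²/V² = 23.4 + (4.13)(1.31)²/(1.79)² = 25.612 atm
V − nb = 1.79 − (1.31)(0.0513) = 1.7228 L
T = (25.612)(1.7228)/((1.31)(0.08206)) = 410.5 K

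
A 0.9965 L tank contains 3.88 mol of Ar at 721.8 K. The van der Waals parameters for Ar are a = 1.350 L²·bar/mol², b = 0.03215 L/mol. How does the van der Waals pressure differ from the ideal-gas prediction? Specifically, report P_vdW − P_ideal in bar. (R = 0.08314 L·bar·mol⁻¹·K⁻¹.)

ΔP ≈ 12.97 bar

Ideal: P_ideal = nRT/V = (3.88)(0.08314)(721.8)/0.9965 = 233.658 bar
vdW: P = nRT/(V − nb) − a n²/V² = 232.841/0.871758 − 20.3234/0.993012 = 267.094 − 20.4664 = 246.628 bar
ΔP = 246.628 − 233.658 = 12.97 bar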